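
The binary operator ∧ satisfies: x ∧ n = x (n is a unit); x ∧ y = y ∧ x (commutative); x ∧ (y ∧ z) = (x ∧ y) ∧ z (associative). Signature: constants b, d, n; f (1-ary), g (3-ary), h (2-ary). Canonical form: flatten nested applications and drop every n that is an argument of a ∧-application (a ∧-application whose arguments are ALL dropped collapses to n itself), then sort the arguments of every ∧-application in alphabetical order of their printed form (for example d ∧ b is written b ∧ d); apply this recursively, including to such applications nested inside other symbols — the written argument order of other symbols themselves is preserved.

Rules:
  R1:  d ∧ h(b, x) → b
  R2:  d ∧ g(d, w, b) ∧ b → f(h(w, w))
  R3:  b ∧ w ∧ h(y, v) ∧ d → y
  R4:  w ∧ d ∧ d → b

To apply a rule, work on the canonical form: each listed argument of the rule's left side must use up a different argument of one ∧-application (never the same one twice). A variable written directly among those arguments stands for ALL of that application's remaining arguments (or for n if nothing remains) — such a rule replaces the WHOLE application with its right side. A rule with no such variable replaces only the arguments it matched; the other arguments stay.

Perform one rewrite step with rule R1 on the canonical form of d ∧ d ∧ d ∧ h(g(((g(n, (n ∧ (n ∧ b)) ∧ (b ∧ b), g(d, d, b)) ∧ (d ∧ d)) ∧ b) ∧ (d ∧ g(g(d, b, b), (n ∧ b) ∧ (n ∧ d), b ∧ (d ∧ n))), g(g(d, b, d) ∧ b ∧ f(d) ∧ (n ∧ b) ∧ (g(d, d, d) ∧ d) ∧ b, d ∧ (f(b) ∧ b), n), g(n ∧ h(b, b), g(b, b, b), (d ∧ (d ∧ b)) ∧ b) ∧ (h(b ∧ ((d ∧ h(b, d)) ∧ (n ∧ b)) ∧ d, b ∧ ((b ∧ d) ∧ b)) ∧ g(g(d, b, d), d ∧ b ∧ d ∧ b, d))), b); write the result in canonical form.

Canonical form:  d ∧ d ∧ d ∧ h(g(b ∧ d ∧ d ∧ d ∧ g(g(d, b, b), b ∧ d, b ∧ d) ∧ g(n, b ∧ b ∧ b, g(d, d, b)), g(b ∧ b ∧ b ∧ d ∧ f(d) ∧ g(d, b, d) ∧ g(d, d, d), b ∧ d ∧ f(b), n), g(g(d, b, d), b ∧ b ∧ d ∧ d, d) ∧ g(h(b, b), g(b, b, b), b ∧ b ∧ d ∧ d) ∧ h(b ∧ b ∧ d ∧ d ∧ h(b, d), b ∧ b ∧ b ∧ d)), b)
Apply R1:  consuming d, h(b, d);  x := d
Result:  d ∧ d ∧ d ∧ h(g(b ∧ d ∧ d ∧ d ∧ g(g(d, b, b), b ∧ d, b ∧ d) ∧ g(n, b ∧ b ∧ b, g(d, d, b)), g(b ∧ b ∧ b ∧ d ∧ f(d) ∧ g(d, b, d) ∧ g(d, d, d), b ∧ d ∧ f(b), n), g(g(d, b, d), b ∧ b ∧ d ∧ d, d) ∧ g(h(b, b), g(b, b, b), b ∧ b ∧ d ∧ d) ∧ h(b ∧ b ∧ b ∧ d, b ∧ b ∧ b ∧ d)), b)

Answer: d ∧ d ∧ d ∧ h(g(b ∧ d ∧ d ∧ d ∧ g(g(d, b, b), b ∧ d, b ∧ d) ∧ g(n, b ∧ b ∧ b, g(d, d, b)), g(b ∧ b ∧ b ∧ d ∧ f(d) ∧ g(d, b, d) ∧ g(d, d, d), b ∧ d ∧ f(b), n), g(g(d, b, d), b ∧ b ∧ d ∧ d, d) ∧ g(h(b, b), g(b, b, b), b ∧ b ∧ d ∧ d) ∧ h(b ∧ b ∧ b ∧ d, b ∧ b ∧ b ∧ d)), b)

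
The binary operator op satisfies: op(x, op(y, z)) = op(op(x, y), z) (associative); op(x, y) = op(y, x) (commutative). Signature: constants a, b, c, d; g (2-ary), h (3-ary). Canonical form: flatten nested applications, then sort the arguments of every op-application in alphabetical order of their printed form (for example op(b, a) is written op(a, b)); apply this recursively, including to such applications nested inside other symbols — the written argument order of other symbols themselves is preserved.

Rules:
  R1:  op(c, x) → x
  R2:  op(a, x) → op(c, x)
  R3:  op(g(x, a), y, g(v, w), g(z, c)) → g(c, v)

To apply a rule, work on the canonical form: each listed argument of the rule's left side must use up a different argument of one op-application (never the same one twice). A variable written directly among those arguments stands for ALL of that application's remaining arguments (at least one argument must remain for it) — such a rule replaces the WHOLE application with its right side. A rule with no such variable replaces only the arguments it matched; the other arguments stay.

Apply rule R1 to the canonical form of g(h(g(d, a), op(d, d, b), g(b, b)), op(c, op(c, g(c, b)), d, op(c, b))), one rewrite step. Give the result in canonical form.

Answer: g(h(g(d, a), op(b, d, d), g(b, b)), op(b, c, c, d, g(c, b)))

Derivation:
Canonical form:  g(h(g(d, a), op(b, d, d), g(b, b)), op(b, c, c, c, d, g(c, b)))
Match R1:  consume c;  x := op(b, c, c, d, g(c, b))
Every leftover argument binds to the variable; the entire application is replaced.
New term:  g(h(g(d, a), op(b, d, d), g(b, b)), op(b, c, c, d, g(c, b)))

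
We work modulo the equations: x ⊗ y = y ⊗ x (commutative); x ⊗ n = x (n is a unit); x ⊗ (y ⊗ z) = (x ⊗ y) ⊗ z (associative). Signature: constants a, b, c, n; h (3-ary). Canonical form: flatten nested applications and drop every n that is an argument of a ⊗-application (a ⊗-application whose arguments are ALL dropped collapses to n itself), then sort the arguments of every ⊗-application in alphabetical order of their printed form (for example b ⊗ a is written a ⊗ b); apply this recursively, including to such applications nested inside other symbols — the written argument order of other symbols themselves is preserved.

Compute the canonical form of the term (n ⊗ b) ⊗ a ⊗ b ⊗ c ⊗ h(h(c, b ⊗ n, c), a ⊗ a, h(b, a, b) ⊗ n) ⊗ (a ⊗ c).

Un-nest:  n ⊗ b ⊗ a ⊗ b ⊗ c ⊗ h(h(c, b ⊗ n, c), a ⊗ a, h(b, a, b) ⊗ n) ⊗ a ⊗ c
Canonicalize subterm:  h(h(c, b ⊗ n, c), a ⊗ a, h(b, a, b) ⊗ n)  →  h(h(c, b, c), a ⊗ a, h(b, a, b))
Drop the unit:  drop n
Sort:  a ⊗ a ⊗ b ⊗ b ⊗ c ⊗ c ⊗ h(h(c, b, c), a ⊗ a, h(b, a, b))

Answer: a ⊗ a ⊗ b ⊗ b ⊗ c ⊗ c ⊗ h(h(c, b, c), a ⊗ a, h(b, a, b))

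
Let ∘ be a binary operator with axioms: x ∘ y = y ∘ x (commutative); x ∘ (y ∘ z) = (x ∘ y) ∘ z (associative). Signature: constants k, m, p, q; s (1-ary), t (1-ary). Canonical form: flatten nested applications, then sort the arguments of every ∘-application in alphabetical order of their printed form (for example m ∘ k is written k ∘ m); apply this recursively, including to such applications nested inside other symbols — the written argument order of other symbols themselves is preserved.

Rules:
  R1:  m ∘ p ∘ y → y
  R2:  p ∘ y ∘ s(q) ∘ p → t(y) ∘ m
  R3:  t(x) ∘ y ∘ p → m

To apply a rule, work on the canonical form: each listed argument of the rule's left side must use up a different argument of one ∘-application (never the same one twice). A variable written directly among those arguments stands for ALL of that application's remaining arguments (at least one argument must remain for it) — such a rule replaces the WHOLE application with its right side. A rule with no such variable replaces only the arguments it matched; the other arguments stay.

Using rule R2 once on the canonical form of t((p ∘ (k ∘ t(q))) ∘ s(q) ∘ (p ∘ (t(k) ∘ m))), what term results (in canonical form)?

Answer: t(m ∘ t(k ∘ m ∘ t(k) ∘ t(q)))

Derivation:
Canonical form:  t(k ∘ m ∘ p ∘ p ∘ s(q) ∘ t(k) ∘ t(q))
R2 matches:  uses p, p, s(q);  y := k ∘ m ∘ t(k) ∘ t(q)
The variable takes the whole remainder — replace the entire application.
Giving:  t(m ∘ t(k ∘ m ∘ t(k) ∘ t(q)))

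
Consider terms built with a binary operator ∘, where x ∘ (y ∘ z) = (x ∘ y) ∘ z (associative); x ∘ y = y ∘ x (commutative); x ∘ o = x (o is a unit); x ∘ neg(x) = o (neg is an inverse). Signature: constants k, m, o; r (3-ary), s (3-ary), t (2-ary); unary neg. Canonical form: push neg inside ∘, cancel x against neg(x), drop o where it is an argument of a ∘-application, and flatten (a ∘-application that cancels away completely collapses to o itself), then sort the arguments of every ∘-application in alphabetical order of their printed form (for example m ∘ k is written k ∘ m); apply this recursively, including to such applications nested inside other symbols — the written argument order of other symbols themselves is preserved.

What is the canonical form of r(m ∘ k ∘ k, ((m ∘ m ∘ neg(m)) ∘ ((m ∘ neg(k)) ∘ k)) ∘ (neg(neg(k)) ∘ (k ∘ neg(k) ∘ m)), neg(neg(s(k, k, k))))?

Descend into:  ((m ∘ m ∘ neg(m)) ∘ ((m ∘ neg(k)) ∘ k)) ∘ (neg(neg(k)) ∘ (k ∘ neg(k) ∘ m))
Push neg inside:  distribute neg over ∘ and collapse double neg
Collect:  m ∘ m ∘ m ∘ k
Order the arguments:  k ∘ m ∘ m ∘ m
Put back:  r(k ∘ k ∘ m, k ∘ m ∘ m ∘ m, s(k, k, k))

Answer: r(k ∘ k ∘ m, k ∘ m ∘ m ∘ m, s(k, k, k))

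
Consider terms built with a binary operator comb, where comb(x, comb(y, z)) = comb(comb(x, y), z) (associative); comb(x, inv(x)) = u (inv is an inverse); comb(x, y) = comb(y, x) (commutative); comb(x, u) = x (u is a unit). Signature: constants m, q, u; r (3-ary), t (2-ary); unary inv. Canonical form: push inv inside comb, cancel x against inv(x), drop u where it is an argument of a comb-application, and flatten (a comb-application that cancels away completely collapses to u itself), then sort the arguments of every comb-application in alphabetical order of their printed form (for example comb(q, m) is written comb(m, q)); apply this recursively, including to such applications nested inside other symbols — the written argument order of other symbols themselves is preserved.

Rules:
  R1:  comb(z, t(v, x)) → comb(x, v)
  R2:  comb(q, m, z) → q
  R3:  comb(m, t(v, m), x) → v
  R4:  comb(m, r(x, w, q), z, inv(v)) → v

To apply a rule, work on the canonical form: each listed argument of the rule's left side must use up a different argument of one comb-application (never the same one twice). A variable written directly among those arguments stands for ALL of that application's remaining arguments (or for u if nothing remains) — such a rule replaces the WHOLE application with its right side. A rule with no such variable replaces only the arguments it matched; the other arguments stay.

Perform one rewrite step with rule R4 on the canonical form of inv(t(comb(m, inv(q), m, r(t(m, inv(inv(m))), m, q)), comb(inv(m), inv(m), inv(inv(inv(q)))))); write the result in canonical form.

Answer: inv(t(q, comb(inv(m), inv(m), inv(q))))

Derivation:
Canonical form:  inv(t(comb(inv(q), m, m, r(t(m, m), m, q)), comb(inv(m), inv(m), inv(q))))
Apply R4:  consuming inv(q), m, r(t(m, m), m, q);  v := q, w := m, x := t(m, m), z := m
The extension variable absorbs all remaining arguments, so the whole application is rewritten.
Giving:  inv(t(q, comb(inv(m), inv(m), inv(q))))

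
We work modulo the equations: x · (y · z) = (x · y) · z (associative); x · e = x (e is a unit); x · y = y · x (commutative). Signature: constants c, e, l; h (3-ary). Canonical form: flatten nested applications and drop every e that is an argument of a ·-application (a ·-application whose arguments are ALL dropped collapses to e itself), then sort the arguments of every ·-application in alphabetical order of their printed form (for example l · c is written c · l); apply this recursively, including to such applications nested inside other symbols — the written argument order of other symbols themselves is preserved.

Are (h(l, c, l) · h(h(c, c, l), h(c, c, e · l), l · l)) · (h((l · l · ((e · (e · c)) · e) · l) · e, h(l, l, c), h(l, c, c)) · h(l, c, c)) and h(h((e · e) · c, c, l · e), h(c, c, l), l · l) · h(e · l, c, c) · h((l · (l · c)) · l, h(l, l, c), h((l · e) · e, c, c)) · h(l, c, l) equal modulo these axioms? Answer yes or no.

Left:  (h(l, c, l) · h(h(c, c, l), h(c, c, e · l), l · l)) · (h((l · l · ((e · (e · c)) · e) · l) · e, h(l, l, c), h(l, c, c)) · h(l, c, c))
  Un-nest:  h(l, c, l) · h(h(c, c, l), h(c, c, e · l), l · l) · h((l · l · ((e · (e · c)) · e) · l) · e, h(l, l, c), h(l, c, c)) · h(l, c, c)
  Simplify inside:  h(h(c, c, l), h(c, c, e · l), l · l)  →  h(h(c, c, l), h(c, c, l), l · l)
  Inside:  h((l · l · ((e · (e · c)) · e) · l) · e, h(l, l, c), h(l, c, c))  →  h(c · l · l · l, h(l, l, c), h(l, c, c))
  Sort arguments:  h(c · l · l · l, h(l, l, c), h(l, c, c)) · h(h(c, c, l), h(c, c, l), l · l) · h(l, c, c) · h(l, c, l)
Right:  h(h((e · e) · c, c, l · e), h(c, c, l), l · l) · h(e · l, c, c) · h((l · (l · c)) · l, h(l, l, c), h((l · e) · e, c, c)) · h(l, c, l)
  Inside:  h(h((e · e) · c, c, l · e), h(c, c, l), l · l)  →  h(h(c, c, l), h(c, c, l), l · l)
  Simplify inside:  h(e · l, c, c)  →  h(l, c, c)
  Inside:  h((l · (l · c)) · l, h(l, l, c), h((l · e) · e, c, c))  →  h(c · l · l · l, h(l, l, c), h(l, c, c))
  Sort arguments:  h(c · l · l · l, h(l, l, c), h(l, c, c)) · h(h(c, c, l), h(c, c, l), l · l) · h(l, c, c) · h(l, c, l)

Answer: yes — both canonical forms are h(c · l · l · l, h(l, l, c), h(l, c, c)) · h(h(c, c, l), h(c, c, l), l · l) · h(l, c, c) · h(l, c, l)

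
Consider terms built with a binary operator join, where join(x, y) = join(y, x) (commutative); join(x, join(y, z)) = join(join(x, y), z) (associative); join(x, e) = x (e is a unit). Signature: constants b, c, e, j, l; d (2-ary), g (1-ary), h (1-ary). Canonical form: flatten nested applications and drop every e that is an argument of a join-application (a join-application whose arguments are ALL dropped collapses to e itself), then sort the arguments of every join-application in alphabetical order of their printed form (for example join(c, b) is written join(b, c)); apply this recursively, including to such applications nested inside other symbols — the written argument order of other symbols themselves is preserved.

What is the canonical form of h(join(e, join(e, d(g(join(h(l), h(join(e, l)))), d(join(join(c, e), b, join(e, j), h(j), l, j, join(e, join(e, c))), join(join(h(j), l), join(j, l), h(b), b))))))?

Work inside:  join(e, join(e, d(g(join(h(l), h(join(e, l)))), d(join(join(c, e), b, join(e, j), h(j), l, j, join(e, join(e, c))), join(join(h(j), l), join(j, l), h(b), b)))))
Un-nest:  join(e, e, d(g(join(h(l), h(join(e, l)))), d(join(join(c, e), b, join(e, j), h(j), l, j, join(e, join(e, c))), join(join(h(j), l), join(j, l), h(b), b))))
Canonicalize subterm:  d(g(join(h(l), h(join(e, l)))), d(join(join(c, e), b, join(e, j), h(j), l, j, join(e, join(e, c))), join(join(h(j), l), join(j, l), h(b), b)))  →  d(g(join(h(l), h(l))), d(join(b, c, c, h(j), j, j, l), join(b, h(b), h(j), j, l, l)))
Units out:  drop e (×2)
Sort arguments:  d(g(join(h(l), h(l))), d(join(b, c, c, h(j), j, j, l), join(b, h(b), h(j), j, l, l)))
Reassemble:  h(d(g(join(h(l), h(l))), d(join(b, c, c, h(j), j, j, l), join(b, h(b), h(j), j, l, l))))

Answer: h(d(g(join(h(l), h(l))), d(join(b, c, c, h(j), j, j, l), join(b, h(b), h(j), j, l, l))))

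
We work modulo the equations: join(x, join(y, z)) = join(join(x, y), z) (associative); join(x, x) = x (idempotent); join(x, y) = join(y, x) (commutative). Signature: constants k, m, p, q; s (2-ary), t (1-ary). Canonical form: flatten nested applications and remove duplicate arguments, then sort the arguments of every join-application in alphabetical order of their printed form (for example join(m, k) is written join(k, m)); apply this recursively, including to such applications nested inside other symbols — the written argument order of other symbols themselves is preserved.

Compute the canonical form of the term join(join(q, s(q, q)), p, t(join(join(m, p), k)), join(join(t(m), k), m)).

Answer: join(k, m, p, q, s(q, q), t(join(k, m, p)), t(m))

Derivation:
Flatten:  join(q, s(q, q), p, t(join(join(m, p), k)), t(m), k, m)
Canonicalize subterm:  t(join(join(m, p), k))  →  t(join(k, m, p))
Sort arguments:  join(k, m, p, q, s(q, q), t(join(k, m, p)), t(m))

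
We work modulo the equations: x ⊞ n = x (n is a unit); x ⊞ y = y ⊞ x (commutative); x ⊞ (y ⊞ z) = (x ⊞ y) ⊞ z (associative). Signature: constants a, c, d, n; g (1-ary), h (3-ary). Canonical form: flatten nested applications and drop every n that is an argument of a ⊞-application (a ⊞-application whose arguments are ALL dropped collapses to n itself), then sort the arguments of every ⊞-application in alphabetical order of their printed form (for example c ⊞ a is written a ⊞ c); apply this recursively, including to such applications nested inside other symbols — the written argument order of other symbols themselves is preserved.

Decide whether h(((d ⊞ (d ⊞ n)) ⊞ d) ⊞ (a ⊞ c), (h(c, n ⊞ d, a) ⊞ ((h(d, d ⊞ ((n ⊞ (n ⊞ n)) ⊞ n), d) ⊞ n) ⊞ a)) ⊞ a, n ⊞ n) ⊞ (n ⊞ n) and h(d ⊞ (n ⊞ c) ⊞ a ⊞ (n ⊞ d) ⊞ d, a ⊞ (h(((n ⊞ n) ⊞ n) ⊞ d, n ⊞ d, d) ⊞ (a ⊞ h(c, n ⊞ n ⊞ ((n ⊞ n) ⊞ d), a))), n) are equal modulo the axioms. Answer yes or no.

Answer: yes — both canonical forms are h(a ⊞ c ⊞ d ⊞ d ⊞ d, a ⊞ a ⊞ h(c, d, a) ⊞ h(d, d, d), n)

Derivation:
Left:  h(((d ⊞ (d ⊞ n)) ⊞ d) ⊞ (a ⊞ c), (h(c, n ⊞ d, a) ⊞ ((h(d, d ⊞ ((n ⊞ (n ⊞ n)) ⊞ n), d) ⊞ n) ⊞ a)) ⊞ a, n ⊞ n) ⊞ (n ⊞ n)
  Merge nested applications:  h(((d ⊞ (d ⊞ n)) ⊞ d) ⊞ (a ⊞ c), (h(c, n ⊞ d, a) ⊞ ((h(d, d ⊞ ((n ⊞ (n ⊞ n)) ⊞ n), d) ⊞ n) ⊞ a)) ⊞ a, n ⊞ n) ⊞ n ⊞ n
  Inside:  h(((d ⊞ (d ⊞ n)) ⊞ d) ⊞ (a ⊞ c), (h(c, n ⊞ d, a) ⊞ ((h(d, d ⊞ ((n ⊞ (n ⊞ n)) ⊞ n), d) ⊞ n) ⊞ a)) ⊞ a, n ⊞ n)  →  h(a ⊞ c ⊞ d ⊞ d ⊞ d, a ⊞ a ⊞ h(c, d, a) ⊞ h(d, d, d), n)
  Unit:  drop n (×2)
  Sort:  h(a ⊞ c ⊞ d ⊞ d ⊞ d, a ⊞ a ⊞ h(c, d, a) ⊞ h(d, d, d), n)
Right:  h(d ⊞ (n ⊞ c) ⊞ a ⊞ (n ⊞ d) ⊞ d, a ⊞ (h(((n ⊞ n) ⊞ n) ⊞ d, n ⊞ d, d) ⊞ (a ⊞ h(c, n ⊞ n ⊞ ((n ⊞ n) ⊞ d), a))), n)
  Work inside:  a ⊞ (h(((n ⊞ n) ⊞ n) ⊞ d, n ⊞ d, d) ⊞ (a ⊞ h(c, n ⊞ n ⊞ ((n ⊞ n) ⊞ d), a)))
  Merge nested applications:  a ⊞ h(((n ⊞ n) ⊞ n) ⊞ d, n ⊞ d, d) ⊞ a ⊞ h(c, n ⊞ n ⊞ ((n ⊞ n) ⊞ d), a)
  Canonicalize subterm:  h(((n ⊞ n) ⊞ n) ⊞ d, n ⊞ d, d)  →  h(d, d, d)
  Canonicalize subterm:  h(c, n ⊞ n ⊞ ((n ⊞ n) ⊞ d), a)  →  h(c, d, a)
  Sort:  a ⊞ a ⊞ h(c, d, a) ⊞ h(d, d, d)
  Rebuild:  h(a ⊞ c ⊞ d ⊞ d ⊞ d, a ⊞ a ⊞ h(c, d, a) ⊞ h(d, d, d), n)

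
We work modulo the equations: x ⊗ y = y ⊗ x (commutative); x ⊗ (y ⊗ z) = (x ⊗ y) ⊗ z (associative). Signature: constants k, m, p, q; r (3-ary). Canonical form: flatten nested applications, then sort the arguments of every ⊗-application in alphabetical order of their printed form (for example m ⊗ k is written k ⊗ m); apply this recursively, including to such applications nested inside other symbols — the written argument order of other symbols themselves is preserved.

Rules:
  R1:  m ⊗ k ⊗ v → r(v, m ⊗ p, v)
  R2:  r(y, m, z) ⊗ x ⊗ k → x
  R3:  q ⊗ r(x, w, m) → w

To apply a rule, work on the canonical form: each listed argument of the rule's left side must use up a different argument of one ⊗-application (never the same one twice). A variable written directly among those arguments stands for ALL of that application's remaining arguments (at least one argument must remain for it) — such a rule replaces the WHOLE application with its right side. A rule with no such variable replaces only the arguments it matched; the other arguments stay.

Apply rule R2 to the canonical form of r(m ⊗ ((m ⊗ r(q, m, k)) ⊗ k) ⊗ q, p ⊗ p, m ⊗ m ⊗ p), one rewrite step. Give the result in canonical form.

Canonical form:  r(k ⊗ m ⊗ m ⊗ q ⊗ r(q, m, k), p ⊗ p, m ⊗ m ⊗ p)
R2 matches:  uses k, r(q, m, k);  x := m ⊗ m ⊗ q, y := q, z := k
The variable takes the whole remainder — replace the entire application.
New term:  r(m ⊗ m ⊗ q, p ⊗ p, m ⊗ m ⊗ p)

Answer: r(m ⊗ m ⊗ q, p ⊗ p, m ⊗ m ⊗ p)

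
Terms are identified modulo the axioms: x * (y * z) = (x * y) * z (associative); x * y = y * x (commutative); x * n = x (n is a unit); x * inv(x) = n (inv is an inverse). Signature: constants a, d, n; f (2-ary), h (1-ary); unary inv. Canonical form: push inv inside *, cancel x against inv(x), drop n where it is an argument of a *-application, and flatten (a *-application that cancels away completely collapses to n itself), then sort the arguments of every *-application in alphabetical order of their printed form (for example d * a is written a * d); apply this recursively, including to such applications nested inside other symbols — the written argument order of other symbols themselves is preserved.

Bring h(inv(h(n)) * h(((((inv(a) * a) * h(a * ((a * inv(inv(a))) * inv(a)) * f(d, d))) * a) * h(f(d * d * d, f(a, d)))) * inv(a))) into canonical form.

Work inside:  inv(h(n)) * h(((((inv(a) * a) * h(a * ((a * inv(inv(a))) * inv(a)) * f(d, d))) * a) * h(f(d * d * d, f(a, d)))) * inv(a))
Push inv inside:  distribute inv over * and collapse double inv
Combine occurrences:  inv(h(n)) * h(h(a * a * f(d, d)) * h(f(d * d * d, f(a, d))))
Sort arguments:  h(h(a * a * f(d, d)) * h(f(d * d * d, f(a, d)))) * inv(h(n))
Reassemble:  h(h(h(a * a * f(d, d)) * h(f(d * d * d, f(a, d)))) * inv(h(n)))

Answer: h(h(h(a * a * f(d, d)) * h(f(d * d * d, f(a, d)))) * inv(h(n)))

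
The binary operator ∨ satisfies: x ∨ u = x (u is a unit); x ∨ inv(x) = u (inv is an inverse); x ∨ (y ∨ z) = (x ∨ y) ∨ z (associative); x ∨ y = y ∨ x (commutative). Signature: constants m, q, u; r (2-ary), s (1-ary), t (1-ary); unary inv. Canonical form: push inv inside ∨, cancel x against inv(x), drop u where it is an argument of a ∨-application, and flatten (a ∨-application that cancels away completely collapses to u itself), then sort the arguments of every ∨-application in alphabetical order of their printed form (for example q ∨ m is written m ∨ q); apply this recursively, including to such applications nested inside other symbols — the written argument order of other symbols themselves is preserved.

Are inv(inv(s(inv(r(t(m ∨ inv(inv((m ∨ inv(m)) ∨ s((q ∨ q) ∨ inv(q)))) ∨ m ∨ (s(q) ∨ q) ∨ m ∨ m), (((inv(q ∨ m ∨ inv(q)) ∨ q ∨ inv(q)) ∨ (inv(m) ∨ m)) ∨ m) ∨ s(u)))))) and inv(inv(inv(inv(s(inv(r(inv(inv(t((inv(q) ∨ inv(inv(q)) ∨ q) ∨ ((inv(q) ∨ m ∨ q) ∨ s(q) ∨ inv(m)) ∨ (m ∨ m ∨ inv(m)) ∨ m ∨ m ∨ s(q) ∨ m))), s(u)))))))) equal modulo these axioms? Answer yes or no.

Answer: yes — both canonical forms are s(inv(r(t(m ∨ m ∨ m ∨ m ∨ q ∨ s(q) ∨ s(q)), s(u))))

Derivation:
Left:  inv(inv(s(inv(r(t(m ∨ inv(inv((m ∨ inv(m)) ∨ s((q ∨ q) ∨ inv(q)))) ∨ m ∨ (s(q) ∨ q) ∨ m ∨ m), (((inv(q ∨ m ∨ inv(q)) ∨ q ∨ inv(q)) ∨ (inv(m) ∨ m)) ∨ m) ∨ s(u))))))
  Push inv inside:  distribute inv over ∨ and collapse double inv
  Combine occurrences:  s(inv(r(t(m ∨ m ∨ m ∨ m ∨ q ∨ s(q) ∨ s(q)), s(u))))
Right:  inv(inv(inv(inv(s(inv(r(inv(inv(t((inv(q) ∨ inv(inv(q)) ∨ q) ∨ ((inv(q) ∨ m ∨ q) ∨ s(q) ∨ inv(m)) ∨ (m ∨ m ∨ inv(m)) ∨ m ∨ m ∨ s(q) ∨ m))), s(u))))))))
  Push inv inside:  distribute inv over ∨ and collapse double inv
  Collect:  s(inv(r(t(m ∨ m ∨ m ∨ m ∨ q ∨ s(q) ∨ s(q)), s(u))))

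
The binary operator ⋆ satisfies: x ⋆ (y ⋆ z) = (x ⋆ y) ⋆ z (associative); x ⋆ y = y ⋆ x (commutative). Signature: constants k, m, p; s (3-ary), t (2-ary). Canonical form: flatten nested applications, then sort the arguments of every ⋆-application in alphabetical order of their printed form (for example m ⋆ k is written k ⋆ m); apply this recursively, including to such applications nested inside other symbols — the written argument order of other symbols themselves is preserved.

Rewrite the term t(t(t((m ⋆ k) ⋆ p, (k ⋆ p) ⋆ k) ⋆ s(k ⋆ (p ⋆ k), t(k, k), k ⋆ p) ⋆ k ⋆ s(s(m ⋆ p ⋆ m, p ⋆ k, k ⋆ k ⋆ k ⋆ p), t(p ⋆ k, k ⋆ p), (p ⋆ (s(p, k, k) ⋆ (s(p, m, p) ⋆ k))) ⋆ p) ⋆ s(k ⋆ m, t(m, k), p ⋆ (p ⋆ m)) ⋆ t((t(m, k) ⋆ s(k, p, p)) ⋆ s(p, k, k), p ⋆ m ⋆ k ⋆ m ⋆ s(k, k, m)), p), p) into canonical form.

Work inside:  t((m ⋆ k) ⋆ p, (k ⋆ p) ⋆ k) ⋆ s(k ⋆ (p ⋆ k), t(k, k), k ⋆ p) ⋆ k ⋆ s(s(m ⋆ p ⋆ m, p ⋆ k, k ⋆ k ⋆ k ⋆ p), t(p ⋆ k, k ⋆ p), (p ⋆ (s(p, k, k) ⋆ (s(p, m, p) ⋆ k))) ⋆ p) ⋆ s(k ⋆ m, t(m, k), p ⋆ (p ⋆ m)) ⋆ t((t(m, k) ⋆ s(k, p, p)) ⋆ s(p, k, k), p ⋆ m ⋆ k ⋆ m ⋆ s(k, k, m))
Canonicalize subterm:  t((m ⋆ k) ⋆ p, (k ⋆ p) ⋆ k)  →  t(k ⋆ m ⋆ p, k ⋆ k ⋆ p)
Simplify inside:  s(k ⋆ (p ⋆ k), t(k, k), k ⋆ p)  →  s(k ⋆ k ⋆ p, t(k, k), k ⋆ p)
Simplify inside:  s(s(m ⋆ p ⋆ m, p ⋆ k, k ⋆ k ⋆ k ⋆ p), t(p ⋆ k, k ⋆ p), (p ⋆ (s(p, k, k) ⋆ (s(p, m, p) ⋆ k))) ⋆ p)  →  s(s(m ⋆ m ⋆ p, k ⋆ p, k ⋆ k ⋆ k ⋆ p), t(k ⋆ p, k ⋆ p), k ⋆ p ⋆ p ⋆ s(p, k, k) ⋆ s(p, m, p))
Sort arguments:  k ⋆ s(k ⋆ k ⋆ p, t(k, k), k ⋆ p) ⋆ s(k ⋆ m, t(m, k), m ⋆ p ⋆ p) ⋆ s(s(m ⋆ m ⋆ p, k ⋆ p, k ⋆ k ⋆ k ⋆ p), t(k ⋆ p, k ⋆ p), k ⋆ p ⋆ p ⋆ s(p, k, k) ⋆ s(p, m, p)) ⋆ t(k ⋆ m ⋆ p, k ⋆ k ⋆ p) ⋆ t(s(k, p, p) ⋆ s(p, k, k) ⋆ t(m, k), k ⋆ m ⋆ m ⋆ p ⋆ s(k, k, m))
Rebuild:  t(t(k ⋆ s(k ⋆ k ⋆ p, t(k, k), k ⋆ p) ⋆ s(k ⋆ m, t(m, k), m ⋆ p ⋆ p) ⋆ s(s(m ⋆ m ⋆ p, k ⋆ p, k ⋆ k ⋆ k ⋆ p), t(k ⋆ p, k ⋆ p), k ⋆ p ⋆ p ⋆ s(p, k, k) ⋆ s(p, m, p)) ⋆ t(k ⋆ m ⋆ p, k ⋆ k ⋆ p) ⋆ t(s(k, p, p) ⋆ s(p, k, k) ⋆ t(m, k), k ⋆ m ⋆ m ⋆ p ⋆ s(k, k, m)), p), p)

Answer: t(t(k ⋆ s(k ⋆ k ⋆ p, t(k, k), k ⋆ p) ⋆ s(k ⋆ m, t(m, k), m ⋆ p ⋆ p) ⋆ s(s(m ⋆ m ⋆ p, k ⋆ p, k ⋆ k ⋆ k ⋆ p), t(k ⋆ p, k ⋆ p), k ⋆ p ⋆ p ⋆ s(p, k, k) ⋆ s(p, m, p)) ⋆ t(k ⋆ m ⋆ p, k ⋆ k ⋆ p) ⋆ t(s(k, p, p) ⋆ s(p, k, k) ⋆ t(m, k), k ⋆ m ⋆ m ⋆ p ⋆ s(k, k, m)), p), p)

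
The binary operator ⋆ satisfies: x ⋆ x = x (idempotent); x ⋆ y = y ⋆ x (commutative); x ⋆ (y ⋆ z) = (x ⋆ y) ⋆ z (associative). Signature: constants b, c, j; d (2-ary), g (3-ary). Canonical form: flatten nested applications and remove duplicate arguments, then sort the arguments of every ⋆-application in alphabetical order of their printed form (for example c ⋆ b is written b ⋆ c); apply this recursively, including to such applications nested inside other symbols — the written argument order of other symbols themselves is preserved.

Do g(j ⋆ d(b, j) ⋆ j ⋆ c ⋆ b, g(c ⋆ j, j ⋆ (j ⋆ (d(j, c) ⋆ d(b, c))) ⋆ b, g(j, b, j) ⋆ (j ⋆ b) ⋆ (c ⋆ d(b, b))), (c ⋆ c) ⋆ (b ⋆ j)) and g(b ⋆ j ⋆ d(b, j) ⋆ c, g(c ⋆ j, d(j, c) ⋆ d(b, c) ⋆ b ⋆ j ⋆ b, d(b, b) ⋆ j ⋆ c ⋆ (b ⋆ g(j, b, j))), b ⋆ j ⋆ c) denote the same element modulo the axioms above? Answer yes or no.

Left:  g(j ⋆ d(b, j) ⋆ j ⋆ c ⋆ b, g(c ⋆ j, j ⋆ (j ⋆ (d(j, c) ⋆ d(b, c))) ⋆ b, g(j, b, j) ⋆ (j ⋆ b) ⋆ (c ⋆ d(b, b))), (c ⋆ c) ⋆ (b ⋆ j))
  Work inside:  g(j, b, j) ⋆ (j ⋆ b) ⋆ (c ⋆ d(b, b))
  Flatten:  g(j, b, j) ⋆ j ⋆ b ⋆ c ⋆ d(b, b)
  Order the arguments:  b ⋆ c ⋆ d(b, b) ⋆ g(j, b, j) ⋆ j
  Put back:  g(b ⋆ c ⋆ d(b, j) ⋆ j, g(c ⋆ j, b ⋆ d(b, c) ⋆ d(j, c) ⋆ j, b ⋆ c ⋆ d(b, b) ⋆ g(j, b, j) ⋆ j), b ⋆ c ⋆ j)
Right:  g(b ⋆ j ⋆ d(b, j) ⋆ c, g(c ⋆ j, d(j, c) ⋆ d(b, c) ⋆ b ⋆ j ⋆ b, d(b, b) ⋆ j ⋆ c ⋆ (b ⋆ g(j, b, j))), b ⋆ j ⋆ c)
  Work inside:  d(b, b) ⋆ j ⋆ c ⋆ (b ⋆ g(j, b, j))
  Merge nested applications:  d(b, b) ⋆ j ⋆ c ⋆ b ⋆ g(j, b, j)
  Sort:  b ⋆ c ⋆ d(b, b) ⋆ g(j, b, j) ⋆ j
  Reassemble:  g(b ⋆ c ⋆ d(b, j) ⋆ j, g(c ⋆ j, b ⋆ d(b, c) ⋆ d(j, c) ⋆ j, b ⋆ c ⋆ d(b, b) ⋆ g(j, b, j) ⋆ j), b ⋆ c ⋆ j)

Answer: yes — both canonical forms are g(b ⋆ c ⋆ d(b, j) ⋆ j, g(c ⋆ j, b ⋆ d(b, c) ⋆ d(j, c) ⋆ j, b ⋆ c ⋆ d(b, b) ⋆ g(j, b, j) ⋆ j), b ⋆ c ⋆ j)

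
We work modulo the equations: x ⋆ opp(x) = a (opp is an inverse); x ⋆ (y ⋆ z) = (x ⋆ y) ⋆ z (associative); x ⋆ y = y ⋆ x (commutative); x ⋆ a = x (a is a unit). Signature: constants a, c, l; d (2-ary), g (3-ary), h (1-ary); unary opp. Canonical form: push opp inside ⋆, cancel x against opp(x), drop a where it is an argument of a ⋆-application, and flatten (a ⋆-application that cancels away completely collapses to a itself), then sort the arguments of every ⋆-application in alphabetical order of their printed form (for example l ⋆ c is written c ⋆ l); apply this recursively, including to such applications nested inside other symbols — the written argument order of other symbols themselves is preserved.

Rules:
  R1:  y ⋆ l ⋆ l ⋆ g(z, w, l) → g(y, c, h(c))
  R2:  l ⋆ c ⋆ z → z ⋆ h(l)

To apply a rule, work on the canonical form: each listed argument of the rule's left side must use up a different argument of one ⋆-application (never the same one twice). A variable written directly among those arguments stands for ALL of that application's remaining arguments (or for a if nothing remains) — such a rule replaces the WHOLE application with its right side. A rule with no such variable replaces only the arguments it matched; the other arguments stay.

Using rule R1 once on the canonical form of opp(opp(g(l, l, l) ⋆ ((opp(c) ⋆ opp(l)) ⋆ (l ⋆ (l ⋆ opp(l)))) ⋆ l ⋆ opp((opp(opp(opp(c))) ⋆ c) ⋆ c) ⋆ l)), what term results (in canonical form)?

Answer: g(opp(c) ⋆ opp(c), c, h(c))

Derivation:
Canonical form:  g(l, l, l) ⋆ l ⋆ l ⋆ opp(c) ⋆ opp(c)
Apply R1:  consuming g(l, l, l), l, l;  w := l, y := opp(c) ⋆ opp(c), z := l
The variable takes the whole remainder — replace the entire application.
Result:  g(opp(c) ⋆ opp(c), c, h(c))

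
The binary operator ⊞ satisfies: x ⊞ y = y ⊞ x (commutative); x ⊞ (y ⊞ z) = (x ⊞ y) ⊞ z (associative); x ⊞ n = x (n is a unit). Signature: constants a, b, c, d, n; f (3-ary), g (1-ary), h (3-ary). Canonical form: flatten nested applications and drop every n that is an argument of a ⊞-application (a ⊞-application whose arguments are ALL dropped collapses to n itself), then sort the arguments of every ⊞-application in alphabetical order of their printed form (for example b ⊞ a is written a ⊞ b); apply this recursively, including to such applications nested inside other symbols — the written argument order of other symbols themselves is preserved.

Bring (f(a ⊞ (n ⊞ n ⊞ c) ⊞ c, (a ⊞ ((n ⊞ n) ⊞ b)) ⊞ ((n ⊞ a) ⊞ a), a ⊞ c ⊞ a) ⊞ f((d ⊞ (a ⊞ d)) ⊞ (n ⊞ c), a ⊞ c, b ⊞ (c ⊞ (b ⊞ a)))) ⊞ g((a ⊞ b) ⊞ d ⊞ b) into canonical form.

Un-nest:  f(a ⊞ (n ⊞ n ⊞ c) ⊞ c, (a ⊞ ((n ⊞ n) ⊞ b)) ⊞ ((n ⊞ a) ⊞ a), a ⊞ c ⊞ a) ⊞ f((d ⊞ (a ⊞ d)) ⊞ (n ⊞ c), a ⊞ c, b ⊞ (c ⊞ (b ⊞ a))) ⊞ g((a ⊞ b) ⊞ d ⊞ b)
Canonicalize subterm:  f(a ⊞ (n ⊞ n ⊞ c) ⊞ c, (a ⊞ ((n ⊞ n) ⊞ b)) ⊞ ((n ⊞ a) ⊞ a), a ⊞ c ⊞ a)  →  f(a ⊞ c ⊞ c, a ⊞ a ⊞ a ⊞ b, a ⊞ a ⊞ c)
Inside:  f((d ⊞ (a ⊞ d)) ⊞ (n ⊞ c), a ⊞ c, b ⊞ (c ⊞ (b ⊞ a)))  →  f(a ⊞ c ⊞ d ⊞ d, a ⊞ c, a ⊞ b ⊞ b ⊞ c)
Inside:  g((a ⊞ b) ⊞ d ⊞ b)  →  g(a ⊞ b ⊞ b ⊞ d)
Sort arguments:  f(a ⊞ c ⊞ c, a ⊞ a ⊞ a ⊞ b, a ⊞ a ⊞ c) ⊞ f(a ⊞ c ⊞ d ⊞ d, a ⊞ c, a ⊞ b ⊞ b ⊞ c) ⊞ g(a ⊞ b ⊞ b ⊞ d)

Answer: f(a ⊞ c ⊞ c, a ⊞ a ⊞ a ⊞ b, a ⊞ a ⊞ c) ⊞ f(a ⊞ c ⊞ d ⊞ d, a ⊞ c, a ⊞ b ⊞ b ⊞ c) ⊞ g(a ⊞ b ⊞ b ⊞ d)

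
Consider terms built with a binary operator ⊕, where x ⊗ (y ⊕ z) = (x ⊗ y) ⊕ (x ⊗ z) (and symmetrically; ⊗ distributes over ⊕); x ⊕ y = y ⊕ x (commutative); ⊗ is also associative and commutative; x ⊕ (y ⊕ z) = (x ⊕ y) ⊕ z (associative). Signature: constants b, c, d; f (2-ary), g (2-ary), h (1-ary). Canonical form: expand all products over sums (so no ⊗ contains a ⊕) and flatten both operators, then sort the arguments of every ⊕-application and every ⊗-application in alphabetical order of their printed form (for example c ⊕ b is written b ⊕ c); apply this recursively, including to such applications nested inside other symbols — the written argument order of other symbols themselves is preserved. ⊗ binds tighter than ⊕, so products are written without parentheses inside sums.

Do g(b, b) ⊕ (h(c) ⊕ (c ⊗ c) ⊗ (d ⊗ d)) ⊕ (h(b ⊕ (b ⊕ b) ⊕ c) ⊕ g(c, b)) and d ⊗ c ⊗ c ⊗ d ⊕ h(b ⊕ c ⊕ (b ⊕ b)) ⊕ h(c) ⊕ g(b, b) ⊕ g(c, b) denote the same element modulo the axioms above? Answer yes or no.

Left:  g(b, b) ⊕ (h(c) ⊕ (c ⊗ c) ⊗ (d ⊗ d)) ⊕ (h(b ⊕ (b ⊕ b) ⊕ c) ⊕ g(c, b))
  Merge nested applications:  g(b, b) ⊕ h(c) ⊕ c ⊗ c ⊗ d ⊗ d ⊕ h(b ⊕ b ⊕ b ⊕ c) ⊕ g(c, b)
  Order the arguments:  c ⊗ c ⊗ d ⊗ d ⊕ g(b, b) ⊕ g(c, b) ⊕ h(b ⊕ b ⊕ b ⊕ c) ⊕ h(c)
Right:  d ⊗ c ⊗ c ⊗ d ⊕ h(b ⊕ c ⊕ (b ⊕ b)) ⊕ h(c) ⊕ g(b, b) ⊕ g(c, b)
  Flatten:  c ⊗ c ⊗ d ⊗ d ⊕ h(b ⊕ b ⊕ b ⊕ c) ⊕ h(c) ⊕ g(b, b) ⊕ g(c, b)
  Order the arguments:  c ⊗ c ⊗ d ⊗ d ⊕ g(b, b) ⊕ g(c, b) ⊕ h(b ⊕ b ⊕ b ⊕ c) ⊕ h(c)

Answer: yes — both canonical forms are c ⊗ c ⊗ d ⊗ d ⊕ g(b, b) ⊕ g(c, b) ⊕ h(b ⊕ b ⊕ b ⊕ c) ⊕ h(c)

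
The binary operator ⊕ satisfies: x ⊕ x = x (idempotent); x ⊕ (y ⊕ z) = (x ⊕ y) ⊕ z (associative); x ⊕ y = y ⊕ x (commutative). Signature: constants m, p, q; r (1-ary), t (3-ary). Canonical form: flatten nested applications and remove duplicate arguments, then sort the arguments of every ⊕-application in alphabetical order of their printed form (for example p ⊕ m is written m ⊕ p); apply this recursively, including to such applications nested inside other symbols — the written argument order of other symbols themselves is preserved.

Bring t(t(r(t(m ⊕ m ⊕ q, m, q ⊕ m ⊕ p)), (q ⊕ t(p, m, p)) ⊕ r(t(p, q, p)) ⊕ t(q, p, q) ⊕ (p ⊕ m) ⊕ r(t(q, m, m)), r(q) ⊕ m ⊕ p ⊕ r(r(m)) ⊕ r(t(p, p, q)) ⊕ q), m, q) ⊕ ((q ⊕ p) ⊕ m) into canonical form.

Answer: m ⊕ p ⊕ q ⊕ t(t(r(t(m ⊕ q, m, m ⊕ p ⊕ q)), m ⊕ p ⊕ q ⊕ r(t(p, q, p)) ⊕ r(t(q, m, m)) ⊕ t(p, m, p) ⊕ t(q, p, q), m ⊕ p ⊕ q ⊕ r(q) ⊕ r(r(m)) ⊕ r(t(p, p, q))), m, q)

Derivation:
Flatten:  t(t(r(t(m ⊕ m ⊕ q, m, q ⊕ m ⊕ p)), (q ⊕ t(p, m, p)) ⊕ r(t(p, q, p)) ⊕ t(q, p, q) ⊕ (p ⊕ m) ⊕ r(t(q, m, m)), r(q) ⊕ m ⊕ p ⊕ r(r(m)) ⊕ r(t(p, p, q)) ⊕ q), m, q) ⊕ q ⊕ p ⊕ m
Canonicalize subterm:  t(t(r(t(m ⊕ m ⊕ q, m, q ⊕ m ⊕ p)), (q ⊕ t(p, m, p)) ⊕ r(t(p, q, p)) ⊕ t(q, p, q) ⊕ (p ⊕ m) ⊕ r(t(q, m, m)), r(q) ⊕ m ⊕ p ⊕ r(r(m)) ⊕ r(t(p, p, q)) ⊕ q), m, q)  →  t(t(r(t(m ⊕ q, m, m ⊕ p ⊕ q)), m ⊕ p ⊕ q ⊕ r(t(p, q, p)) ⊕ r(t(q, m, m)) ⊕ t(p, m, p) ⊕ t(q, p, q), m ⊕ p ⊕ q ⊕ r(q) ⊕ r(r(m)) ⊕ r(t(p, p, q))), m, q)
Order the arguments:  m ⊕ p ⊕ q ⊕ t(t(r(t(m ⊕ q, m, m ⊕ p ⊕ q)), m ⊕ p ⊕ q ⊕ r(t(p, q, p)) ⊕ r(t(q, m, m)) ⊕ t(p, m, p) ⊕ t(q, p, q), m ⊕ p ⊕ q ⊕ r(q) ⊕ r(r(m)) ⊕ r(t(p, p, q))), m, q)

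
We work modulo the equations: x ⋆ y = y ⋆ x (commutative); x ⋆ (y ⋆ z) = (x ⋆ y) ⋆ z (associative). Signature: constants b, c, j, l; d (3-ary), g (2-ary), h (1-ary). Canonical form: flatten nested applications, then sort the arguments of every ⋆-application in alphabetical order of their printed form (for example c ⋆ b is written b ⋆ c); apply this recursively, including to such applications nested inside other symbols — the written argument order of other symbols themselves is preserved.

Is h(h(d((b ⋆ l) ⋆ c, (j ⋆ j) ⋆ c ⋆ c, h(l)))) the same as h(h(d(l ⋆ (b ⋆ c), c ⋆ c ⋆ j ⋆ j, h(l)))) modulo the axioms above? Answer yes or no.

Answer: yes — both canonical forms are h(h(d(b ⋆ c ⋆ l, c ⋆ c ⋆ j ⋆ j, h(l))))

Derivation:
Left:  h(h(d((b ⋆ l) ⋆ c, (j ⋆ j) ⋆ c ⋆ c, h(l))))
  Descend into:  (j ⋆ j) ⋆ c ⋆ c
  Flatten:  j ⋆ j ⋆ c ⋆ c
  Order the arguments:  c ⋆ c ⋆ j ⋆ j
  Rebuild:  h(h(d(b ⋆ c ⋆ l, c ⋆ c ⋆ j ⋆ j, h(l))))
Right:  h(h(d(l ⋆ (b ⋆ c), c ⋆ c ⋆ j ⋆ j, h(l))))
  Work inside:  l ⋆ (b ⋆ c)
  Flatten:  l ⋆ b ⋆ c
  Order the arguments:  b ⋆ c ⋆ l
  Put back:  h(h(d(b ⋆ c ⋆ l, c ⋆ c ⋆ j ⋆ j, h(l))))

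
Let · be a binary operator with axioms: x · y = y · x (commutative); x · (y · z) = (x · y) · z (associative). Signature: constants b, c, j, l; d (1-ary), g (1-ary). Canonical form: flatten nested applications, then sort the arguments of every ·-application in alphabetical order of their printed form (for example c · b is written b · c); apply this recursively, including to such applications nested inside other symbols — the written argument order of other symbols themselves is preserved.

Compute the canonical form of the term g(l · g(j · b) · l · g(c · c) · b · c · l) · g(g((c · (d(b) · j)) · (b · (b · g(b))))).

Simplify inside:  g(l · g(j · b) · l · g(c · c) · b · c · l)  →  g(b · c · g(b · j) · g(c · c) · l · l · l)
Simplify inside:  g(g((c · (d(b) · j)) · (b · (b · g(b)))))  →  g(g(b · b · c · d(b) · g(b) · j))
Sort:  g(b · c · g(b · j) · g(c · c) · l · l · l) · g(g(b · b · c · d(b) · g(b) · j))

Answer: g(b · c · g(b · j) · g(c · c) · l · l · l) · g(g(b · b · c · d(b) · g(b) · j))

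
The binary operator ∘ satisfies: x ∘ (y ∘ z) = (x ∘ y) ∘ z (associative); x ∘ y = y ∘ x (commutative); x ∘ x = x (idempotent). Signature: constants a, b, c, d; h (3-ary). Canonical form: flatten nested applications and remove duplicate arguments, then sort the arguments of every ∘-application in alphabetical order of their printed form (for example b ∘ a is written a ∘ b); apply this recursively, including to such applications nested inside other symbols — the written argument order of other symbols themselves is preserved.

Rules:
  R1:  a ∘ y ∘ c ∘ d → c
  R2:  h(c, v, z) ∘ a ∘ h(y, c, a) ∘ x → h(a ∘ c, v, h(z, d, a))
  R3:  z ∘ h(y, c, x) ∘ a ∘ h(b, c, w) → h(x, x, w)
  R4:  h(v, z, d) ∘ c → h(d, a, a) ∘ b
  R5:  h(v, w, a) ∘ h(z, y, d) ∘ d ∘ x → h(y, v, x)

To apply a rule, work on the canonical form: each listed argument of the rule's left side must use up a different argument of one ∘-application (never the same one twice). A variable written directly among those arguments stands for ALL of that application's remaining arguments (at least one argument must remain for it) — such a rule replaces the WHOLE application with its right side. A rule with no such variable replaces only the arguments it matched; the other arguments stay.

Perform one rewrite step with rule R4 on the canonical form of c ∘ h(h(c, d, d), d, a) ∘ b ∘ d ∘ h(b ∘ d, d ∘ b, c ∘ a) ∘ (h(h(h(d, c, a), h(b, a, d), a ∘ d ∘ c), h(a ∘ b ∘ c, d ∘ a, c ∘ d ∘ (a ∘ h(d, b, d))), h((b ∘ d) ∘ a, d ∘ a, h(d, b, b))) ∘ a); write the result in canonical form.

Answer: a ∘ b ∘ c ∘ d ∘ h(b ∘ d, b ∘ d, a ∘ c) ∘ h(h(c, d, d), d, a) ∘ h(h(h(d, c, a), h(b, a, d), a ∘ c ∘ d), h(a ∘ b ∘ c, a ∘ d, a ∘ b ∘ d ∘ h(d, a, a)), h(a ∘ b ∘ d, a ∘ d, h(d, b, b)))

Derivation:
Canonical form:  a ∘ b ∘ c ∘ d ∘ h(b ∘ d, b ∘ d, a ∘ c) ∘ h(h(c, d, d), d, a) ∘ h(h(h(d, c, a), h(b, a, d), a ∘ c ∘ d), h(a ∘ b ∘ c, a ∘ d, a ∘ c ∘ d ∘ h(d, b, d)), h(a ∘ b ∘ d, a ∘ d, h(d, b, b)))
Apply R4:  consuming c, h(d, b, d);  v := d, z := b
Giving:  a ∘ b ∘ c ∘ d ∘ h(b ∘ d, b ∘ d, a ∘ c) ∘ h(h(c, d, d), d, a) ∘ h(h(h(d, c, a), h(b, a, d), a ∘ c ∘ d), h(a ∘ b ∘ c, a ∘ d, a ∘ b ∘ d ∘ h(d, a, a)), h(a ∘ b ∘ d, a ∘ d, h(d, b, b)))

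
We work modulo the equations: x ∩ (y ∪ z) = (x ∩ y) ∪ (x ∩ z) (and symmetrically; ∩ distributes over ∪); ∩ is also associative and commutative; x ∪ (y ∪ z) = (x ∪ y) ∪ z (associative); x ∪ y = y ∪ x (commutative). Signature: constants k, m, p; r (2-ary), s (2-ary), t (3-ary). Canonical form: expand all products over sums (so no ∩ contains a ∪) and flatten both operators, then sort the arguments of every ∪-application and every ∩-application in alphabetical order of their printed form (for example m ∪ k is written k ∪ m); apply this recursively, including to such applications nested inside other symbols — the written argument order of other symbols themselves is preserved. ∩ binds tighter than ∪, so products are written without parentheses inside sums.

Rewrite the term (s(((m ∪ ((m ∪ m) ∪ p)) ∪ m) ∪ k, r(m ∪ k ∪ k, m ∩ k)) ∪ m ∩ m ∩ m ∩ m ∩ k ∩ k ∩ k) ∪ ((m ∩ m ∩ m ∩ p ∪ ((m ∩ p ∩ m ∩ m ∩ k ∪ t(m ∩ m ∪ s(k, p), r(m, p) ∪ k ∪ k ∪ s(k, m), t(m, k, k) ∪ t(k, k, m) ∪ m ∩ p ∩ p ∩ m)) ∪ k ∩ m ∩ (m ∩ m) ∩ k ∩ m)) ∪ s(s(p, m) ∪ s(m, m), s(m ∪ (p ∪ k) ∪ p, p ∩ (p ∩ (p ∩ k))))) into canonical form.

Answer: k ∩ k ∩ k ∩ m ∩ m ∩ m ∩ m ∪ k ∩ k ∩ m ∩ m ∩ m ∩ m ∪ k ∩ m ∩ m ∩ m ∩ p ∪ m ∩ m ∩ m ∩ p ∪ s(k ∪ m ∪ m ∪ m ∪ m ∪ p, r(k ∪ k ∪ m, k ∩ m)) ∪ s(s(m, m) ∪ s(p, m), s(k ∪ m ∪ p ∪ p, k ∩ p ∩ p ∩ p)) ∪ t(m ∩ m ∪ s(k, p), k ∪ k ∪ r(m, p) ∪ s(k, m), m ∩ m ∩ p ∩ p ∪ t(k, k, m) ∪ t(m, k, k))

Derivation:
Merge nested applications:  s(k ∪ m ∪ m ∪ m ∪ m ∪ p, r(k ∪ k ∪ m, k ∩ m)) ∪ k ∩ k ∩ k ∩ m ∩ m ∩ m ∩ m ∪ m ∩ m ∩ m ∩ p ∪ k ∩ m ∩ m ∩ m ∩ p ∪ t(m ∩ m ∪ s(k, p), k ∪ k ∪ r(m, p) ∪ s(k, m), m ∩ m ∩ p ∩ p ∪ t(k, k, m) ∪ t(m, k, k)) ∪ k ∩ k ∩ m ∩ m ∩ m ∩ m ∪ s(s(m, m) ∪ s(p, m), s(k ∪ m ∪ p ∪ p, k ∩ p ∩ p ∩ p))
Order the arguments:  k ∩ k ∩ k ∩ m ∩ m ∩ m ∩ m ∪ k ∩ k ∩ m ∩ m ∩ m ∩ m ∪ k ∩ m ∩ m ∩ m ∩ p ∪ m ∩ m ∩ m ∩ p ∪ s(k ∪ m ∪ m ∪ m ∪ m ∪ p, r(k ∪ k ∪ m, k ∩ m)) ∪ s(s(m, m) ∪ s(p, m), s(k ∪ m ∪ p ∪ p, k ∩ p ∩ p ∩ p)) ∪ t(m ∩ m ∪ s(k, p), k ∪ k ∪ r(m, p) ∪ s(k, m), m ∩ m ∩ p ∩ p ∪ t(k, k, m) ∪ t(m, k, k))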